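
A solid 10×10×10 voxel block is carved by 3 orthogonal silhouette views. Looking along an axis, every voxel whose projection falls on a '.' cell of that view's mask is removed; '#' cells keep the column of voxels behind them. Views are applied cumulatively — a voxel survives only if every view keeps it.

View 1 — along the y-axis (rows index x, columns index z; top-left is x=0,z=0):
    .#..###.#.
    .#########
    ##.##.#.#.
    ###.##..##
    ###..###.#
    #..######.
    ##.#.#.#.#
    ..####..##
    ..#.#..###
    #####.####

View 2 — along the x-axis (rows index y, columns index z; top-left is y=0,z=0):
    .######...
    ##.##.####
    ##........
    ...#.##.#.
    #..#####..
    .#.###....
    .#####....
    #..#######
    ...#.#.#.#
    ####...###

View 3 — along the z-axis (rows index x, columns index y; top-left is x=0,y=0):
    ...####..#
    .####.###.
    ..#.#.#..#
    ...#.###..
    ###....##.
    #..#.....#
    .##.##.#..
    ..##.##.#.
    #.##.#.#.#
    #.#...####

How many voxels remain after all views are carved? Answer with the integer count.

initial block: 10^3 = 1000
after view 1 [y-axis, 67 of 100 cells solid] → remaining = 670
after view 2 [x-axis, 54 of 100 cells solid] → remaining = 361
after view 3 [z-axis, 50 of 100 cells solid] → remaining = 177

voxel count = 177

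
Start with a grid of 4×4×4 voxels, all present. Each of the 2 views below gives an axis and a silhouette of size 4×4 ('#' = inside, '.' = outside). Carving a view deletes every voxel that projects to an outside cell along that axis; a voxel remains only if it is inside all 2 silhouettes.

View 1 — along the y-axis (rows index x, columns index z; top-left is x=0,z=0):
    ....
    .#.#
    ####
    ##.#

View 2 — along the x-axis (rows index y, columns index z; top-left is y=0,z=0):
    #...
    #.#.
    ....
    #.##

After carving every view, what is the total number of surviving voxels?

|visual hull| = 11

full grid |V| = 64
step 1: project along y, AND mask (9/16) → |grid| = 36
step 2: project along x, AND mask (6/16) → |grid| = 11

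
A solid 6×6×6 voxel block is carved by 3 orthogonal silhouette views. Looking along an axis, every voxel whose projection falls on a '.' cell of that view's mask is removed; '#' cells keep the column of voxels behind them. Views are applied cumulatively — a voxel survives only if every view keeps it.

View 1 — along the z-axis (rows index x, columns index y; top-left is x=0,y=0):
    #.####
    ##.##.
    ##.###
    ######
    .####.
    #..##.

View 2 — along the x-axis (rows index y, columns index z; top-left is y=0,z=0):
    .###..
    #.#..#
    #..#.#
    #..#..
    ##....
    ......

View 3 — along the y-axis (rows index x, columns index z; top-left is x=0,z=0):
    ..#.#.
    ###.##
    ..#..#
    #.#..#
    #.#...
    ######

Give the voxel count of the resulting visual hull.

full grid |V| = 216
V1 z: intersect with XY mask (27 set) -- 162 left
V2 x: intersect with YZ mask (13 set) -- 60 left
V3 y: intersect with XZ mask (20 set) -- 32 left

voxel count = 32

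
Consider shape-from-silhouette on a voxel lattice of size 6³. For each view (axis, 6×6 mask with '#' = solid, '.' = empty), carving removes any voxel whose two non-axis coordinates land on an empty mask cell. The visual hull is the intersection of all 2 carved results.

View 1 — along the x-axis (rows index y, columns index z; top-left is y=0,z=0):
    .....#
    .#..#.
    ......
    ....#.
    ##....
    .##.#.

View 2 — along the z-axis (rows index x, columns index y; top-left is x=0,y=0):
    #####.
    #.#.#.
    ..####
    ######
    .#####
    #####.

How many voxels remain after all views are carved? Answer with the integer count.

initial block: 6^3 = 216
carve view 1 (along x, YZ-mask fill 9/36): 54 voxels remain
carve view 2 (along z, XY-mask fill 28/36): 38 voxels remain

38 voxels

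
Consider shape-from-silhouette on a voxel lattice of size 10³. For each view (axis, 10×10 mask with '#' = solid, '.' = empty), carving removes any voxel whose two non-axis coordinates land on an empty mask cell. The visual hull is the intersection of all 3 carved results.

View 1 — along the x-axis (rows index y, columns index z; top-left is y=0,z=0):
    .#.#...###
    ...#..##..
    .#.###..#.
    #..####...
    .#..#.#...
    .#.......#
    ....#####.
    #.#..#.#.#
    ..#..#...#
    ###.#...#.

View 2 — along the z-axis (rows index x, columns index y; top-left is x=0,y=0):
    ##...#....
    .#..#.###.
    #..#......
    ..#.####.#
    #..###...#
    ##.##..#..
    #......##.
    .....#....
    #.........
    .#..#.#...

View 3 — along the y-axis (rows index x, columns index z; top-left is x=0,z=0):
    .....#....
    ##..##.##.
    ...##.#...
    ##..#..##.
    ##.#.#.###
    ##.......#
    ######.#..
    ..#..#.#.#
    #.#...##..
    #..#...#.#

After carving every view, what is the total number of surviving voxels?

full grid |V| = 1000
[1] x-view keeps 41 columns → grid now 410
[2] z-view keeps 34 columns → grid now 136
[3] y-view keeps 44 columns → grid now 64

64 voxels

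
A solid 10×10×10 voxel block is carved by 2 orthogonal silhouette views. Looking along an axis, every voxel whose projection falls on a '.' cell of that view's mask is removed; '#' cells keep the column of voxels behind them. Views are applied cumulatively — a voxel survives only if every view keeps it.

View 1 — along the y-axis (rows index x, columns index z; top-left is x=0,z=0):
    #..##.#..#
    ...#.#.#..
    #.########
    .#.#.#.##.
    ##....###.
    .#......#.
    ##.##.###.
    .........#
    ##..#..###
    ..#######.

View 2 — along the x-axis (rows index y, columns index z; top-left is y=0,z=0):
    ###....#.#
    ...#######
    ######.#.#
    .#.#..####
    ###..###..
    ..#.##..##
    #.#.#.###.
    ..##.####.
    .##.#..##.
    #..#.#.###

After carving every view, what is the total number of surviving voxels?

start: 10×10×10 = 1000 voxels
V1 y: intersect with XZ mask (50 set) -- 500 left
V2 x: intersect with YZ mask (60 set) -- 304 left

|visual hull| = 304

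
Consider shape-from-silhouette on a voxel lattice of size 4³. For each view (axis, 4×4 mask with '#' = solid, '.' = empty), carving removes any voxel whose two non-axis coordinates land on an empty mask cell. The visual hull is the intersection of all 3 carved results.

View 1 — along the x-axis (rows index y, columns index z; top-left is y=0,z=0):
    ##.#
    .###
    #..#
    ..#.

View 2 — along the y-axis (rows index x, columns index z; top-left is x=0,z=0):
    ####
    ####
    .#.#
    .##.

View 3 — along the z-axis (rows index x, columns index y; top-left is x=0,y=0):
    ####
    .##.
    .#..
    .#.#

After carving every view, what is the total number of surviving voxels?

initial block: 4^3 = 64
carve view 1 (along x, YZ-mask fill 9/16): 36 voxels remain
carve view 2 (along y, XZ-mask fill 12/16): 27 voxels remain
carve view 3 (along z, XY-mask fill 9/16): 19 voxels remain

remaining voxels: 19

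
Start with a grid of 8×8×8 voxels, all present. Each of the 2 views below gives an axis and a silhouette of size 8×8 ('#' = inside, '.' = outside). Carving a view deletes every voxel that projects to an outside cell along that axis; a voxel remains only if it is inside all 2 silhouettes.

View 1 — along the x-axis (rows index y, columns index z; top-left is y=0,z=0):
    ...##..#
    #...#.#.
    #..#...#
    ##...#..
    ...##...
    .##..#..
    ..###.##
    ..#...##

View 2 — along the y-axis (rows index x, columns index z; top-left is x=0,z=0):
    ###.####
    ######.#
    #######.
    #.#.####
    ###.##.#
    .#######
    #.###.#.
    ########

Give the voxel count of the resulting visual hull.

remaining voxels: 165

before carving: 512 voxels (8×8×8)
[1] x-view keeps 25 columns → grid now 200
[2] y-view keeps 53 columns → grid now 165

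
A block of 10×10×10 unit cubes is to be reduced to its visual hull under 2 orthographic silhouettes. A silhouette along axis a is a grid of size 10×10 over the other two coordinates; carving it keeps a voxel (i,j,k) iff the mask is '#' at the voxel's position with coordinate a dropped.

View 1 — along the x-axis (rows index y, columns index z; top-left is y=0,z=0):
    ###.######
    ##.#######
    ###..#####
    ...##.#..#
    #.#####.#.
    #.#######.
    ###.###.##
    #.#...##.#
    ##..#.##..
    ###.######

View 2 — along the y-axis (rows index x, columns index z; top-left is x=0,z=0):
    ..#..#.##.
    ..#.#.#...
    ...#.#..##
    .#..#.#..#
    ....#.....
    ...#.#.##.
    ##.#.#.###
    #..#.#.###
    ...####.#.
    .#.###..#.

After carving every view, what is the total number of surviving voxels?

remaining voxels: 298

before carving: 1000 voxels (10×10×10)
step 1: project along x, AND mask (72/100) → |grid| = 720
step 2: project along y, AND mask (43/100) → |grid| = 298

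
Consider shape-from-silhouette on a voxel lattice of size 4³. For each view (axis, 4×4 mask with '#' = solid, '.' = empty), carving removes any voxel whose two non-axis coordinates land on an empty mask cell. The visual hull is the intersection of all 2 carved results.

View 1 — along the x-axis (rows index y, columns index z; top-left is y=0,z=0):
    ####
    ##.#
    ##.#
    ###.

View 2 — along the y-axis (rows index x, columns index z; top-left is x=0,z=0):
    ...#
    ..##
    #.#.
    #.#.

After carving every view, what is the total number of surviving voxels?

initial block: 4^3 = 64
carve view 1 (along x, YZ-mask fill 13/16): 52 voxels remain
carve view 2 (along y, XZ-mask fill 7/16): 20 voxels remain

20 voxels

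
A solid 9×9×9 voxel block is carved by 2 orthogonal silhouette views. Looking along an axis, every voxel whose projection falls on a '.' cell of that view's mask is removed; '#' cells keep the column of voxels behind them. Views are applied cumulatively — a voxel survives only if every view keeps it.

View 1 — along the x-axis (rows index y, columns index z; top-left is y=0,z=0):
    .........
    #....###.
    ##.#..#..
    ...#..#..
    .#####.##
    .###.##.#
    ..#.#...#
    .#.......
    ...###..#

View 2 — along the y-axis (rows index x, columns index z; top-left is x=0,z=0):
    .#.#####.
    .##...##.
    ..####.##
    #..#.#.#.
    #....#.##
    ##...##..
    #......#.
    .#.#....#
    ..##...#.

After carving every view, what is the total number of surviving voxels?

122 voxels

full grid |V| = 729
V1 x: intersect with YZ mask (31 set) -- 279 left
V2 y: intersect with XZ mask (36 set) -- 122 left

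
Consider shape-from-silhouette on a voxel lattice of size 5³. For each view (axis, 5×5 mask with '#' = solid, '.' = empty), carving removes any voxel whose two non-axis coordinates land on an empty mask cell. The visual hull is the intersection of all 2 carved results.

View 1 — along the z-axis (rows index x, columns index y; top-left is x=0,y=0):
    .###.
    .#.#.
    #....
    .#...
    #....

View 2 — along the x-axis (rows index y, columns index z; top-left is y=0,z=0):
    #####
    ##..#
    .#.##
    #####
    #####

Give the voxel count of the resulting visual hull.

before carving: 125 voxels (5×5×5)
after view 1 [z-axis, 8 of 25 cells solid] → remaining = 40
after view 2 [x-axis, 21 of 25 cells solid] → remaining = 32

32 voxels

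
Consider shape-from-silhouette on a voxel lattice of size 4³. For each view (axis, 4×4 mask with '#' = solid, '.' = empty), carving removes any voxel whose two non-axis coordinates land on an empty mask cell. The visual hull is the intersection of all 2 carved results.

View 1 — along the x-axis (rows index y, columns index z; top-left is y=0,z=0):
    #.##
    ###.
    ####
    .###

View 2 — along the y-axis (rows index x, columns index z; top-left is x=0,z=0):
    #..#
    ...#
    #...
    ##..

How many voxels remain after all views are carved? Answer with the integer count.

18 voxels

initial block: 4^3 = 64
step 1: project along x, AND mask (13/16) → |grid| = 52
step 2: project along y, AND mask (6/16) → |grid| = 18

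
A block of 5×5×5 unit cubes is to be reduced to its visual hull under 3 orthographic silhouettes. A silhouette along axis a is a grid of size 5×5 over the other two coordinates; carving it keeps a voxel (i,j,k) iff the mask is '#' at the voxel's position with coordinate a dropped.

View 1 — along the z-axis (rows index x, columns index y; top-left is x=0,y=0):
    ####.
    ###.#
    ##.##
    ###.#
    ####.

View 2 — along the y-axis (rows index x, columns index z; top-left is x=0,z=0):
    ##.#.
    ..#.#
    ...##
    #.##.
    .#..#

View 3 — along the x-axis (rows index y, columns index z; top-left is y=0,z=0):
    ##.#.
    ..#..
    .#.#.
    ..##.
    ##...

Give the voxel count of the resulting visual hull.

before carving: 125 voxels (5×5×5)
  1. axis=2 (XY plane), |mask|=20  ⇒  voxels=100
  2. axis=1 (XZ plane), |mask|=12  ⇒  voxels=48
  3. axis=0 (YZ plane), |mask|=10  ⇒  voxels=16

16 voxels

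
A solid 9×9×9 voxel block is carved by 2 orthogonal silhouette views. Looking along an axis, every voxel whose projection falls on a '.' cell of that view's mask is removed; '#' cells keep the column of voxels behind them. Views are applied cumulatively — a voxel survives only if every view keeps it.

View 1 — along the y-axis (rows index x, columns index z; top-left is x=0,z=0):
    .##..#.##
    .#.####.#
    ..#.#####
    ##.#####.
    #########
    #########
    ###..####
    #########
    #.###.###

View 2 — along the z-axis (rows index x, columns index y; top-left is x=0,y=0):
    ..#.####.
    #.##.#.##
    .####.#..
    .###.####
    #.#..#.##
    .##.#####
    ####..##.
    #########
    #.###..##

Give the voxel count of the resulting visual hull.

full grid |V| = 729
  1. axis=1 (XZ plane), |mask|=65  ⇒  voxels=585
  2. axis=2 (XY plane), |mask|=56  ⇒  voxels=413

|visual hull| = 413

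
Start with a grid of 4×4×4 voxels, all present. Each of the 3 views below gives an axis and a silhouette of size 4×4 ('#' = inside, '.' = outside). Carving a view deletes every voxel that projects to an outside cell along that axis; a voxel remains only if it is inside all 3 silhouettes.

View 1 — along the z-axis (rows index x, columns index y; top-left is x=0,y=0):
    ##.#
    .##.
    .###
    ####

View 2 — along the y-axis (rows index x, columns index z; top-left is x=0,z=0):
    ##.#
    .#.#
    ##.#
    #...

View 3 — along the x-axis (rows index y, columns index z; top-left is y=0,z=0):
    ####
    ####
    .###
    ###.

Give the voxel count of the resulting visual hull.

initial block: 4^3 = 64
  1. axis=2 (XY plane), |mask|=12  ⇒  voxels=48
  2. axis=1 (XZ plane), |mask|=9  ⇒  voxels=26
  3. axis=0 (YZ plane), |mask|=14  ⇒  voxels=22

remaining voxels: 22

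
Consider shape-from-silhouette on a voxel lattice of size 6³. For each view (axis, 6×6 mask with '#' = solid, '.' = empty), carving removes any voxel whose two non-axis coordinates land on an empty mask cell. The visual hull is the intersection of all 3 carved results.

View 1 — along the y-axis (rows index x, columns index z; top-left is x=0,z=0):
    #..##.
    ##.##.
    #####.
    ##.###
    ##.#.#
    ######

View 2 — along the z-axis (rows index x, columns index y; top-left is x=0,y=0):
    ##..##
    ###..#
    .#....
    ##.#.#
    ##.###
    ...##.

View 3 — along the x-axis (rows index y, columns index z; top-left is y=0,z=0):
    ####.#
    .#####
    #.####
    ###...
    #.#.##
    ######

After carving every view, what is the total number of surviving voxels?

start: 6×6×6 = 216 voxels
carve view 1 (along y, XZ-mask fill 27/36): 162 voxels remain
carve view 2 (along z, XY-mask fill 20/36): 85 voxels remain
carve view 3 (along x, YZ-mask fill 28/36): 63 voxels remain

63 voxels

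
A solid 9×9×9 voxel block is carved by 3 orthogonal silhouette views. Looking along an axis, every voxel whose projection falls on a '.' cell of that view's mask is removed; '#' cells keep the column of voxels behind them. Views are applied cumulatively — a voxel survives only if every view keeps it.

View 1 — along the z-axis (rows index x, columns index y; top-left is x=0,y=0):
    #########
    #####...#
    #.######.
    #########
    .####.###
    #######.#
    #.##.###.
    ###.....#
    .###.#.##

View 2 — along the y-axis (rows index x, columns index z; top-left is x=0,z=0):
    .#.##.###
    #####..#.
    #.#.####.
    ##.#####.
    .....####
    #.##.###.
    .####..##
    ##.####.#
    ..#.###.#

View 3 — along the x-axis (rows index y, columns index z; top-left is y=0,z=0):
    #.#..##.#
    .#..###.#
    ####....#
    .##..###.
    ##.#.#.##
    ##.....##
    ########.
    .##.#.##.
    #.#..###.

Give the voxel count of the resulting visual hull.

211 voxels

before carving: 729 voxels (9×9×9)
  1. axis=2 (XY plane), |mask|=62  ⇒  voxels=558
  2. axis=1 (XZ plane), |mask|=53  ⇒  voxels=365
  3. axis=0 (YZ plane), |mask|=48  ⇒  voxels=211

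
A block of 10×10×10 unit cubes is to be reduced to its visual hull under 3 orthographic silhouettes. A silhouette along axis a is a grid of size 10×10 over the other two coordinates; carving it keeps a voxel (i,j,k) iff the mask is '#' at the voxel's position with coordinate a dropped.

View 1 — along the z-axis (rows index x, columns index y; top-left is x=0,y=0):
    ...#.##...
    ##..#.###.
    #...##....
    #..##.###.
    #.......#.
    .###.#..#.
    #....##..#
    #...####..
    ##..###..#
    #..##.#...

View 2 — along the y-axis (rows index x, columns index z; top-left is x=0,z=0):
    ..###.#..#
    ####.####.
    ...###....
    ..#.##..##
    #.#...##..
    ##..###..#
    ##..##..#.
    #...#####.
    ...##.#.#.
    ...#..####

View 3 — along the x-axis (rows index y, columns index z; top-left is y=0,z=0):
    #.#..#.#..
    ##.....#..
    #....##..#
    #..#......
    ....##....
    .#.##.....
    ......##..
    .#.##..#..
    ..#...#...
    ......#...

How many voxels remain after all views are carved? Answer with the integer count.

before carving: 1000 voxels (10×10×10)
after view 1 [z-axis, 44 of 100 cells solid] → remaining = 440
after view 2 [y-axis, 51 of 100 cells solid] → remaining = 234
after view 3 [x-axis, 27 of 100 cells solid] → remaining = 68

remaining voxels: 68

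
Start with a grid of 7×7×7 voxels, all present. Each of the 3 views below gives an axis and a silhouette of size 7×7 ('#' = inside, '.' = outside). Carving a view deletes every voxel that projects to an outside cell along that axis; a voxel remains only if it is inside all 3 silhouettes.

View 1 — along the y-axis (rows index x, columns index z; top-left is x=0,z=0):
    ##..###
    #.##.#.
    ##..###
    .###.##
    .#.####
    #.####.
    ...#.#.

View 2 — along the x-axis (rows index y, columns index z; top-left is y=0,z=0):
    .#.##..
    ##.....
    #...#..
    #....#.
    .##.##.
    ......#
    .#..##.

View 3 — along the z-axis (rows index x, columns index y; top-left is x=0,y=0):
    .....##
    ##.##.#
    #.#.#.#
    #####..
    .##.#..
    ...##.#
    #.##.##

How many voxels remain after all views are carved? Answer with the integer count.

before carving: 343 voxels (7×7×7)
[1] y-view keeps 31 columns → grid now 217
[2] x-view keeps 17 columns → grid now 77
[3] z-view keeps 27 columns → grid now 43

|visual hull| = 43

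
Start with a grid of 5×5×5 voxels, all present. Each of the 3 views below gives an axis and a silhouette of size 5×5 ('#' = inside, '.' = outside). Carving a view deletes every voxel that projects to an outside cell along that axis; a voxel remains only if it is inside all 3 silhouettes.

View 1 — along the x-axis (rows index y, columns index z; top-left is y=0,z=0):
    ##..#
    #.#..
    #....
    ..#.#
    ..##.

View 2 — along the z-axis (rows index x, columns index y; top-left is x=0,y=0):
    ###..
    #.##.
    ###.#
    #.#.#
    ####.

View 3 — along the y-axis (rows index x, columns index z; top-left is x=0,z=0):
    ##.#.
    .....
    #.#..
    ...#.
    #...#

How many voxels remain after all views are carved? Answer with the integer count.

|visual hull| = 15

full grid |V| = 125
after view 1 [x-axis, 10 of 25 cells solid] → remaining = 50
after view 2 [z-axis, 17 of 25 cells solid] → remaining = 34
after view 3 [y-axis, 8 of 25 cells solid] → remaining = 15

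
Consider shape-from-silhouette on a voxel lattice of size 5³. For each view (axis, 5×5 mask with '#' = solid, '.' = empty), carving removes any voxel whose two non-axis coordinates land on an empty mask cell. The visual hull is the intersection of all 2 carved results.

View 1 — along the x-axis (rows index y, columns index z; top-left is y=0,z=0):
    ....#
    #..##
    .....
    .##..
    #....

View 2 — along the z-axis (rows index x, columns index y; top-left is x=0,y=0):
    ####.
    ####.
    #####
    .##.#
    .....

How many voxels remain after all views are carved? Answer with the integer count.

voxel count = 23

before carving: 125 voxels (5×5×5)
carve view 1 (along x, YZ-mask fill 7/25): 35 voxels remain
carve view 2 (along z, XY-mask fill 16/25): 23 voxels remain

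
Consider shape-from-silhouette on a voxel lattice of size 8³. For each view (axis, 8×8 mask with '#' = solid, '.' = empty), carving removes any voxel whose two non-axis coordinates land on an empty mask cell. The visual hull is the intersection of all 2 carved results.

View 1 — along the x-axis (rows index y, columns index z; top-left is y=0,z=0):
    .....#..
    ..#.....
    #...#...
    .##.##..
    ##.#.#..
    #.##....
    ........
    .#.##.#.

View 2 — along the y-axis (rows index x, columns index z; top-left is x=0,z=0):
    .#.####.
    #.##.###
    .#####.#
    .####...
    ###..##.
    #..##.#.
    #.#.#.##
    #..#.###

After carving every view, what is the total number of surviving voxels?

before carving: 512 voxels (8×8×8)
carve view 1 (along x, YZ-mask fill 19/64): 152 voxels remain
carve view 2 (along y, XZ-mask fill 40/64): 96 voxels remain

remaining voxels: 96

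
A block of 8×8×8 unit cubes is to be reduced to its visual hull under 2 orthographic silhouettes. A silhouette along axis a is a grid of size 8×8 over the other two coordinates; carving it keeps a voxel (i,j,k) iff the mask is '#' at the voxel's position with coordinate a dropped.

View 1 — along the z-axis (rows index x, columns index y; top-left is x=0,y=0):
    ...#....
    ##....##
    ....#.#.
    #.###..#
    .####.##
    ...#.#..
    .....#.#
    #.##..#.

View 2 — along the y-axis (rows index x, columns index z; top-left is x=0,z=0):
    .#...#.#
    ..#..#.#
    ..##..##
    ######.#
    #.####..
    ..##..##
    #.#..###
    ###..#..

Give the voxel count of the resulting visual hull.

start: 8×8×8 = 512 voxels
  1. axis=2 (XY plane), |mask|=26  ⇒  voxels=208
  2. axis=1 (XZ plane), |mask|=35  ⇒  voxels=122

remaining voxels: 122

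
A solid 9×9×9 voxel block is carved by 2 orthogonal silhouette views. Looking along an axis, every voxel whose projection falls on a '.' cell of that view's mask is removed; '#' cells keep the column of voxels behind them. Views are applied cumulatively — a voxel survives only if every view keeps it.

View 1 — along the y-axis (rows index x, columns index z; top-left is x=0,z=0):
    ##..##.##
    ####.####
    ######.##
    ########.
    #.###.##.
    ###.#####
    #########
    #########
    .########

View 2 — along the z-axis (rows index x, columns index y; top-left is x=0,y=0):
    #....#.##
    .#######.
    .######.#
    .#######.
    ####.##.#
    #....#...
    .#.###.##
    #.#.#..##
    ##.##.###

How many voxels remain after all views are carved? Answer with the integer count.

start: 9×9×9 = 729 voxels
step 1: project along y, AND mask (70/81) → |grid| = 630
step 2: project along z, AND mask (52/81) → |grid| = 405

remaining voxels: 405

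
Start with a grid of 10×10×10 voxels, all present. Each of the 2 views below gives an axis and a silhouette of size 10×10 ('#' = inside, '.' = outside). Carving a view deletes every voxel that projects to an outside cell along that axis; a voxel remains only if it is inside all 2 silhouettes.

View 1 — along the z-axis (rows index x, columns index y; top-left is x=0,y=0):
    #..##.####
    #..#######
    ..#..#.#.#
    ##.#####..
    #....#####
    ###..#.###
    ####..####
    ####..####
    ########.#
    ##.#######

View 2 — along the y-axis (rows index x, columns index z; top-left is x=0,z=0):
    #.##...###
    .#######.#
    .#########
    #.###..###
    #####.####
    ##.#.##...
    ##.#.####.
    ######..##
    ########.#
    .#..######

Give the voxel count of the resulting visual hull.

initial block: 10^3 = 1000
[1] z-view keeps 73 columns → grid now 730
[2] y-view keeps 75 columns → grid now 544

remaining voxels: 544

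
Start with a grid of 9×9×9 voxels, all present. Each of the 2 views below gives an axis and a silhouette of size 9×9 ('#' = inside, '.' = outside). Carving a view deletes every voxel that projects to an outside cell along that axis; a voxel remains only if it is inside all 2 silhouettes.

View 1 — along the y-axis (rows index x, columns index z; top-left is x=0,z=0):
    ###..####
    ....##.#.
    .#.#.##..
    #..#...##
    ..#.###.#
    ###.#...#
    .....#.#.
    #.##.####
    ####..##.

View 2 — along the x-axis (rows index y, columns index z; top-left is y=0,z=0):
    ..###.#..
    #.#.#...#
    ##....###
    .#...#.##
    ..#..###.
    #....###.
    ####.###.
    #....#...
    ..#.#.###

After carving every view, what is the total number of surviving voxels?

before carving: 729 voxels (9×9×9)
V1 y: intersect with XZ mask (43 set) -- 387 left
V2 x: intersect with YZ mask (39 set) -- 195 left

195 voxels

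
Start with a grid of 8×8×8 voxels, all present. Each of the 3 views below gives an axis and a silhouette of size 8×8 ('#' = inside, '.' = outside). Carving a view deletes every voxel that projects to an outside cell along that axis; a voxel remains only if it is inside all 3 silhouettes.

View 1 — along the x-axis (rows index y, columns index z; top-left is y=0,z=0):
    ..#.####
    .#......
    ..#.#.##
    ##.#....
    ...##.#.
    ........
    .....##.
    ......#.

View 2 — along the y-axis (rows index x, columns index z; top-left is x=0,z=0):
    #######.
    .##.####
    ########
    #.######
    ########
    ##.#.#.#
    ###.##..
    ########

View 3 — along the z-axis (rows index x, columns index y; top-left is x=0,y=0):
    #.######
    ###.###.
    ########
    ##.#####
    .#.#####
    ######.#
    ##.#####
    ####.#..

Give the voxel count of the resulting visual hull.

initial block: 8^3 = 512
  1. axis=0 (YZ plane), |mask|=19  ⇒  voxels=152
  2. axis=1 (XZ plane), |mask|=54  ⇒  voxels=126
  3. axis=2 (XY plane), |mask|=53  ⇒  voxels=101

voxel count = 101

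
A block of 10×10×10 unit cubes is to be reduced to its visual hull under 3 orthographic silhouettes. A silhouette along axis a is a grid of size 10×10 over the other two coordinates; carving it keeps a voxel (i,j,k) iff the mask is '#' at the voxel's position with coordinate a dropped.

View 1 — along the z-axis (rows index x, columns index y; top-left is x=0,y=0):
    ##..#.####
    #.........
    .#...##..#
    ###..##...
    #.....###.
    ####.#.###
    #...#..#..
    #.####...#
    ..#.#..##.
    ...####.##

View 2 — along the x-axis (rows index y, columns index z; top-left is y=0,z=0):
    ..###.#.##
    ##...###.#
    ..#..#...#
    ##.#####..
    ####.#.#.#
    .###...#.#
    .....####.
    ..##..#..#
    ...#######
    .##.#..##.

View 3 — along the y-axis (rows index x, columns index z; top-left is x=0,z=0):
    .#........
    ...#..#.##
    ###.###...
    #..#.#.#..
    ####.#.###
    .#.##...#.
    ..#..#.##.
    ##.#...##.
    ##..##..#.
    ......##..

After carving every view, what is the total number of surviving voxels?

remaining voxels: 96

start: 10×10×10 = 1000 voxels
after view 1 [z-axis, 48 of 100 cells solid] → remaining = 480
after view 2 [x-axis, 54 of 100 cells solid] → remaining = 259
after view 3 [y-axis, 43 of 100 cells solid] → remaining = 96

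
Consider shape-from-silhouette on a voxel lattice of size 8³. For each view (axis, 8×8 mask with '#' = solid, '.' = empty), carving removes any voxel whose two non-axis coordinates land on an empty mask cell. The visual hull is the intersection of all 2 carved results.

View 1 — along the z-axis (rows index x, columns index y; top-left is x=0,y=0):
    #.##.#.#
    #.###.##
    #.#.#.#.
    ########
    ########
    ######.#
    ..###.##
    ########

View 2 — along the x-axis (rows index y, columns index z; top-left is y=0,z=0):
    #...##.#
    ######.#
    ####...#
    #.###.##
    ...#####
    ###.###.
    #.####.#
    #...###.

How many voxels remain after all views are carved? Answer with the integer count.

start: 8×8×8 = 512 voxels
step 1: project along z, AND mask (51/64) → |grid| = 408
step 2: project along x, AND mask (43/64) → |grid| = 267

|visual hull| = 267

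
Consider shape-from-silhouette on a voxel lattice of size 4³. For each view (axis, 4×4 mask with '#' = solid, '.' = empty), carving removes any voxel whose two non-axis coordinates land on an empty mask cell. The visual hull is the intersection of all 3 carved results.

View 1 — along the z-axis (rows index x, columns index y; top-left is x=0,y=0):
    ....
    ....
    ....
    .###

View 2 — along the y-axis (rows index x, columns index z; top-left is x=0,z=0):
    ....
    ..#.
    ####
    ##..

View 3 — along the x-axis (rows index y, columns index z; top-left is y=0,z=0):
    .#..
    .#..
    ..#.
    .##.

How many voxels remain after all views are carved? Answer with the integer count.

voxel count = 2

start: 4×4×4 = 64 voxels
V1 z: intersect with XY mask (3 set) -- 12 left
V2 y: intersect with XZ mask (7 set) -- 6 left
V3 x: intersect with YZ mask (5 set) -- 2 left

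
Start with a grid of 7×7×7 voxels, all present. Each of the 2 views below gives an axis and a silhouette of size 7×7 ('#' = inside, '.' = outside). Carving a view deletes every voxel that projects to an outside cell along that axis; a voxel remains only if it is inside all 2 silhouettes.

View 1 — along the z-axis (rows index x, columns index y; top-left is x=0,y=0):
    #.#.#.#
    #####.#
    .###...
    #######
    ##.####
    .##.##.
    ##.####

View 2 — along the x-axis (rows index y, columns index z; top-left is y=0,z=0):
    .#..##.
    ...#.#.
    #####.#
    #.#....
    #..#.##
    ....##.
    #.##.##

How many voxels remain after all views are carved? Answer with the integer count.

full grid |V| = 343
[1] z-view keeps 36 columns → grid now 252
[2] x-view keeps 24 columns → grid now 124

remaining voxels: 124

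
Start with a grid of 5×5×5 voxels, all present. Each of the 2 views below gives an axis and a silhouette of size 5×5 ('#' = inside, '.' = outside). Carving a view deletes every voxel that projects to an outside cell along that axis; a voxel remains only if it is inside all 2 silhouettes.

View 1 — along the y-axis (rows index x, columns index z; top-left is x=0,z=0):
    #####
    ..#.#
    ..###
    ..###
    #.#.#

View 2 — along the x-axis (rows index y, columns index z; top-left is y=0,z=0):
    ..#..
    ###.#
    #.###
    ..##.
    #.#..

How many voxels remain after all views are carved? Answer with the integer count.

voxel count = 48

initial block: 5^3 = 125
carve view 1 (along y, XZ-mask fill 16/25): 80 voxels remain
carve view 2 (along x, YZ-mask fill 13/25): 48 voxels remain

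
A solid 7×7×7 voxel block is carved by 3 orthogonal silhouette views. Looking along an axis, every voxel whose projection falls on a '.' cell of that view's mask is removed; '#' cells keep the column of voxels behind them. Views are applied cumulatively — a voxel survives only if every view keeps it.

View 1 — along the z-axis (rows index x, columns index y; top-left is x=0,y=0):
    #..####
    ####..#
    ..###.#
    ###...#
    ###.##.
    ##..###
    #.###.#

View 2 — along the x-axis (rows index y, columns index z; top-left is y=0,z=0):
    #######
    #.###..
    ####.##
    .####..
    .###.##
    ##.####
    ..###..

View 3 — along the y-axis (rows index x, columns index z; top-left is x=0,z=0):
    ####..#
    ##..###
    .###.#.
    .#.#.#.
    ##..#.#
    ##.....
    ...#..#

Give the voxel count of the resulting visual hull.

before carving: 343 voxels (7×7×7)
carve view 1 (along z, XY-mask fill 33/49): 231 voxels remain
carve view 2 (along x, YZ-mask fill 35/49): 165 voxels remain
carve view 3 (along y, XZ-mask fill 25/49): 82 voxels remain

voxel count = 82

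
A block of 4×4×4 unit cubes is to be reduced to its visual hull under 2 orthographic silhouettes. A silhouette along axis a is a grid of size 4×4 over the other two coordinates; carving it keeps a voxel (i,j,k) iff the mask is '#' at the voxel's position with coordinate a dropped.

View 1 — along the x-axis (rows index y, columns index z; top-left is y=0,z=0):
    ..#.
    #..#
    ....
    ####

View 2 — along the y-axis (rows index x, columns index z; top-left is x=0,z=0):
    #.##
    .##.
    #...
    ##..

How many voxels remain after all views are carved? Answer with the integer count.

start: 4×4×4 = 64 voxels
[1] x-view keeps 7 columns → grid now 28
[2] y-view keeps 8 columns → grid now 14

voxel count = 14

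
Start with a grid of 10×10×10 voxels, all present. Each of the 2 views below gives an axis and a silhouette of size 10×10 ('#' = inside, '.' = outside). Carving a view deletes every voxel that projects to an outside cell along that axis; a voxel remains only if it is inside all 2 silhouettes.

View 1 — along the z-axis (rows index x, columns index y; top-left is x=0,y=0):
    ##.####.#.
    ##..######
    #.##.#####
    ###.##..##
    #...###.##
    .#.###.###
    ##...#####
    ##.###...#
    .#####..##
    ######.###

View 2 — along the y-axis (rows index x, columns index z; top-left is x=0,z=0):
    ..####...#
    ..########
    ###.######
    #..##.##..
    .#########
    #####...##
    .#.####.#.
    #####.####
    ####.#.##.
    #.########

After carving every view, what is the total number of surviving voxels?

before carving: 1000 voxels (10×10×10)
after view 1 [z-axis, 72 of 100 cells solid] → remaining = 720
after view 2 [y-axis, 74 of 100 cells solid] → remaining = 535

|visual hull| = 535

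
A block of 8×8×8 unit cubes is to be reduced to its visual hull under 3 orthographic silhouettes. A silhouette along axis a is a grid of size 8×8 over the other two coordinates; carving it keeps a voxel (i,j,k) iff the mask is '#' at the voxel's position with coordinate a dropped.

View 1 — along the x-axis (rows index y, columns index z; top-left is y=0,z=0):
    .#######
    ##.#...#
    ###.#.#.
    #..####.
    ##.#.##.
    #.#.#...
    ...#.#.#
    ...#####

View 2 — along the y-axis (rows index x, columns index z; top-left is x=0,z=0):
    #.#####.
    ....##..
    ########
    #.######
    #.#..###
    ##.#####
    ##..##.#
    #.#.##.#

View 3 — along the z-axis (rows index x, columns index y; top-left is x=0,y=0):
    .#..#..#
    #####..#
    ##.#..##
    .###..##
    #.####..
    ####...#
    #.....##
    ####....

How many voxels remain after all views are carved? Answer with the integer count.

|visual hull| = 122

before carving: 512 voxels (8×8×8)
  1. axis=0 (YZ plane), |mask|=37  ⇒  voxels=296
  2. axis=1 (XZ plane), |mask|=45  ⇒  voxels=210
  3. axis=2 (XY plane), |mask|=36  ⇒  voxels=122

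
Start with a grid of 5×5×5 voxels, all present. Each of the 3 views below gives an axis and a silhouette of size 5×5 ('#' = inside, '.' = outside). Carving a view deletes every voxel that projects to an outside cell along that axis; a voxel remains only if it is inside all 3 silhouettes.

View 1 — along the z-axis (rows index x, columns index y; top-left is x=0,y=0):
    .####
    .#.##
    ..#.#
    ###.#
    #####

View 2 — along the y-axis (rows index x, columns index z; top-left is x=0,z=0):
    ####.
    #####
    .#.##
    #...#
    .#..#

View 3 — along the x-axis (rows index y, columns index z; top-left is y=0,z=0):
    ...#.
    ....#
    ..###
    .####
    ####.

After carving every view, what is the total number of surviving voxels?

30 voxels

before carving: 125 voxels (5×5×5)
carve view 1 (along z, XY-mask fill 18/25): 90 voxels remain
carve view 2 (along y, XZ-mask fill 16/25): 55 voxels remain
carve view 3 (along x, YZ-mask fill 13/25): 30 voxels remain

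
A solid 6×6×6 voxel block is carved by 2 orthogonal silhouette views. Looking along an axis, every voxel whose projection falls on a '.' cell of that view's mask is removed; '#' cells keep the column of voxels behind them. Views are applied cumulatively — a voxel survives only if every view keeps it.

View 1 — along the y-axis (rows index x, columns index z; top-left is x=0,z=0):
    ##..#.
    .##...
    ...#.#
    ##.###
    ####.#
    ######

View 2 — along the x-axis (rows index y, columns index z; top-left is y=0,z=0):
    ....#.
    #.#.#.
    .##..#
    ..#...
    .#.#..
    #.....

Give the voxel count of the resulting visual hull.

voxel count = 41

initial block: 6^3 = 216
after view 1 [y-axis, 23 of 36 cells solid] → remaining = 138
after view 2 [x-axis, 11 of 36 cells solid] → remaining = 41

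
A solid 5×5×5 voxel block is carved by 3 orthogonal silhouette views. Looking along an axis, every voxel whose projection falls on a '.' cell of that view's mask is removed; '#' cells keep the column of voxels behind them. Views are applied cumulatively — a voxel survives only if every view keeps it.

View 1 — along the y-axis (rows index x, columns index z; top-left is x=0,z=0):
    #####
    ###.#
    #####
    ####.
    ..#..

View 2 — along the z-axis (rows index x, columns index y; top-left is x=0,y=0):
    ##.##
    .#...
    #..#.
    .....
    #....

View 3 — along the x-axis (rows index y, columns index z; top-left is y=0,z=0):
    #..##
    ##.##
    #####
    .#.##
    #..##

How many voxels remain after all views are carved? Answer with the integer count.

voxel count = 22

initial block: 5^3 = 125
after view 1 [y-axis, 19 of 25 cells solid] → remaining = 95
after view 2 [z-axis, 8 of 25 cells solid] → remaining = 35
after view 3 [x-axis, 18 of 25 cells solid] → remaining = 22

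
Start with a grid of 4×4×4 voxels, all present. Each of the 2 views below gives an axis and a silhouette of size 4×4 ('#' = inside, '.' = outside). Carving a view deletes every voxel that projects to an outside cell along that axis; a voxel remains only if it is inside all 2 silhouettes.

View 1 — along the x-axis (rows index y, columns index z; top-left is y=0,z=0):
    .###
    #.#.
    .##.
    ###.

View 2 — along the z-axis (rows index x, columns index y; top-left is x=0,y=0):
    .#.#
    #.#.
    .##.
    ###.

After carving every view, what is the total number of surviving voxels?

start: 4×4×4 = 64 voxels
[1] x-view keeps 10 columns → grid now 40
[2] z-view keeps 9 columns → grid now 21

21 voxels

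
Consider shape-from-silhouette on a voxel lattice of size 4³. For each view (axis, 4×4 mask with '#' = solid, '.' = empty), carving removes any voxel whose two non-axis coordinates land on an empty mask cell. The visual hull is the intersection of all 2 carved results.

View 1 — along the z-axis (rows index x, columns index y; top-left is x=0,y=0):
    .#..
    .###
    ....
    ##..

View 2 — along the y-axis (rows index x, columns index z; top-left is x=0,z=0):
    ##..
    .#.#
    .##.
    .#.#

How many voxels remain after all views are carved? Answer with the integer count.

initial block: 4^3 = 64
  1. axis=2 (XY plane), |mask|=6  ⇒  voxels=24
  2. axis=1 (XZ plane), |mask|=8  ⇒  voxels=12

remaining voxels: 12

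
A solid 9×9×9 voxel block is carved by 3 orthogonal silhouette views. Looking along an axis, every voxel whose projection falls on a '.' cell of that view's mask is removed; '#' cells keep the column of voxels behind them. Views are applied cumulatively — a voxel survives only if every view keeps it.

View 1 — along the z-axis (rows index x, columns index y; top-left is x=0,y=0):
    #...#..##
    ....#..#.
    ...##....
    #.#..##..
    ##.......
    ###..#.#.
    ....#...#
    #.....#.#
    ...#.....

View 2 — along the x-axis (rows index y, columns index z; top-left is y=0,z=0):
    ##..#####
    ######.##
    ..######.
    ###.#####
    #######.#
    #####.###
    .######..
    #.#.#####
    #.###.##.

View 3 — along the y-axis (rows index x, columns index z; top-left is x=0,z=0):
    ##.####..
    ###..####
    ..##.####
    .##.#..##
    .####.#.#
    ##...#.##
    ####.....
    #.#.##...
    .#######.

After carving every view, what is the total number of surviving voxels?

before carving: 729 voxels (9×9×9)
carve view 1 (along z, XY-mask fill 25/81): 225 voxels remain
carve view 2 (along x, YZ-mask fill 64/81): 178 voxels remain
carve view 3 (along y, XZ-mask fill 50/81): 107 voxels remain

|visual hull| = 107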